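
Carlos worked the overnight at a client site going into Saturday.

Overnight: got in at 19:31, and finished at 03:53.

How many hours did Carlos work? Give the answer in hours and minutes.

8 h 22 min

Overnight: 19:31 → midnight = 4 h 29 min; midnight → 03:53 = 3 h 53 min; span 8 h 22 min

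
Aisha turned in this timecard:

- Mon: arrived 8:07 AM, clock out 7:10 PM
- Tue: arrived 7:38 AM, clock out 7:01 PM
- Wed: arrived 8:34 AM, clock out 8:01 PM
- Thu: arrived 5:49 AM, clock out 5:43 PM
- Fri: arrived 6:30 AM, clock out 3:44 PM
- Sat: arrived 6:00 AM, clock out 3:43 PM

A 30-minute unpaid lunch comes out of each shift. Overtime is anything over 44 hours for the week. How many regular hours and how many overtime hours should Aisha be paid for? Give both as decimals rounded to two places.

Mon: 8:07 AM–7:10 PM = 11 h 3 min; less 30 min break → 10 h 33 min
Tue: 7:38 AM–7:01 PM = 11 h 23 min; less 30 min break → 10 h 53 min
Wed: 8:34 AM–8:01 PM = 11 h 27 min; less 30 min break → 10 h 57 min
Thu: 5:49 AM–5:43 PM = 11 h 54 min; less 30 min break → 11 h 24 min
Fri: 6:30 AM–3:44 PM = 9 h 14 min; less 30 min break → 8 h 44 min
Sat: 6:00 AM–3:43 PM = 9 h 43 min; less 30 min break → 9 h 13 min
Total worked: 61 h 44 min = 61.73 h.
Threshold 44 h → overtime 17 h 44 min, regular 44 h 0 min.

Regular 44.00 hours, overtime 17.73 hours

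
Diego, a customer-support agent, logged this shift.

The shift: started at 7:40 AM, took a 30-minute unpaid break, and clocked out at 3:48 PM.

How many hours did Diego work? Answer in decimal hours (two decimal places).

The shift: 7:40 AM–3:48 PM = 8 h 8 min; less 30 min break → 7 h 38 min

7.63 hours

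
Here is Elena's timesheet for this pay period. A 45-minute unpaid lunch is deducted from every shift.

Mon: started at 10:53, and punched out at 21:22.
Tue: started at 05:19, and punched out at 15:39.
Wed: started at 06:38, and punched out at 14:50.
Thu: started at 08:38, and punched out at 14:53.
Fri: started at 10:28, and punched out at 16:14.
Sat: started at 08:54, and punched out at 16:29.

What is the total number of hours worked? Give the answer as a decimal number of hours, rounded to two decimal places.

44.12 hours

Mon: 10:53–21:22 = 10 h 29 min; less 45 min break → 9 h 44 min
Tue: 05:19–15:39 = 10 h 20 min; less 45 min break → 9 h 35 min
Wed: 06:38–14:50 = 8 h 12 min; less 45 min break → 7 h 27 min
Thu: 08:38–14:53 = 6 h 15 min; less 45 min break → 5 h 30 min
Fri: 10:28–16:14 = 5 h 46 min; less 45 min break → 5 h 1 min
Sat: 08:54–16:29 = 7 h 35 min; less 45 min break → 6 h 50 min
Total: 9 h 44 min + 9 h 35 min + 7 h 27 min + 5 h 30 min + 5 h 1 min + 6 h 50 min = 44 h 7 min.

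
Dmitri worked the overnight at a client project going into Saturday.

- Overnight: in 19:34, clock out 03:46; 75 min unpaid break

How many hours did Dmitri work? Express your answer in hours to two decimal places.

6.95 hours

Overnight: 19:34 → midnight = 4 h 26 min; midnight → 03:46 = 3 h 46 min; span 8 h 12 min; less 75 min break → 6 h 57 min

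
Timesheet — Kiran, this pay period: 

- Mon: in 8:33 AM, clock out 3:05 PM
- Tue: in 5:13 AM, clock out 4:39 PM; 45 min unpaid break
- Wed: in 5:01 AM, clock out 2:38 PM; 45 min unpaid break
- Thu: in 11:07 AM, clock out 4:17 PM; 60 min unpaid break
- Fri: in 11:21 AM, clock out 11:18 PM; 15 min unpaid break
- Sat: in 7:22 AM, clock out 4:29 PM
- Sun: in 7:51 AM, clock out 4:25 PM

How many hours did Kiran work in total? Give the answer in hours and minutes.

59 h 38 min

Mon: 8:33 AM–3:05 PM = 6 h 32 min
Tue: 5:13 AM–4:39 PM = 11 h 26 min; less 45 min break → 10 h 41 min
Wed: 5:01 AM–2:38 PM = 9 h 37 min; less 45 min break → 8 h 52 min
Thu: 11:07 AM–4:17 PM = 5 h 10 min; less 60 min break → 4 h 10 min
Fri: 11:21 AM–11:18 PM = 11 h 57 min; less 15 min break → 11 h 42 min
Sat: 7:22 AM–4:29 PM = 9 h 7 min
Sun: 7:51 AM–4:25 PM = 8 h 34 min
Total: 6 h 32 min + 10 h 41 min + 8 h 52 min + 4 h 10 min + 11 h 42 min + 9 h 7 min + 8 h 34 min = 59 h 38 min.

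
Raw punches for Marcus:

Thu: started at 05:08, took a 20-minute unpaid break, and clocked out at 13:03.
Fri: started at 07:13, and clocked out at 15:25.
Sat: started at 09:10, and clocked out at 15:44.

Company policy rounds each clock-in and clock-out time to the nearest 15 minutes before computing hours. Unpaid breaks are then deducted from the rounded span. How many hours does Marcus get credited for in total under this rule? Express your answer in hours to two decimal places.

22.17 hours

Thu: in 05:08→05:15, out 13:03→13:00; 7 h 45 min − 20 min = 7 h 25 min
Fri: in 07:13→07:15, out 15:25→15:30; 8 h 15 min
Sat: in 09:10→09:15, out 15:44→15:45; 6 h 30 min
Total credited: 22 h 10 min.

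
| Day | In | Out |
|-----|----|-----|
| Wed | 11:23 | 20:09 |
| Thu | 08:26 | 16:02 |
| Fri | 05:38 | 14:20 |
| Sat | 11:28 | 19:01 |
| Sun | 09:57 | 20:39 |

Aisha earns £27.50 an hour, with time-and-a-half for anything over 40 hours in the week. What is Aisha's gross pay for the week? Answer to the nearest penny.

Wed: 11:23–20:09 = 8 h 46 min
Thu: 08:26–16:02 = 7 h 36 min
Fri: 05:38–14:20 = 8 h 42 min
Sat: 11:28–19:01 = 7 h 33 min
Sun: 09:57–20:39 = 10 h 42 min
Total worked: 43 h 19 min = 2599 min.
Regular 40 h 0 min = 2400 min at £27.50/h; overtime 3 h 19 min = 199 min at £41.25/h.
Pay = (2400 × £27.50 + 199 × £41.25) ÷ 60 = £1236.81.

£1236.81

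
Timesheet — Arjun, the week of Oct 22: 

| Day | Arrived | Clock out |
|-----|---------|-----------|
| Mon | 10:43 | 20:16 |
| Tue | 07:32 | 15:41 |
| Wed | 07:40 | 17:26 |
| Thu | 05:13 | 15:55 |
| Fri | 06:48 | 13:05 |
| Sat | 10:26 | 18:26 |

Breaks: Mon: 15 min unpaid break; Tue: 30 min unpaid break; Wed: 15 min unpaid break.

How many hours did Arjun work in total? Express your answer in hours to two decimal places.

Mon: 10:43–20:16 = 9 h 33 min; less 15 min break → 9 h 18 min
Tue: 07:32–15:41 = 8 h 9 min; less 30 min break → 7 h 39 min
Wed: 07:40–17:26 = 9 h 46 min; less 15 min break → 9 h 31 min
Thu: 05:13–15:55 = 10 h 42 min
Fri: 06:48–13:05 = 6 h 17 min
Sat: 10:26–18:26 = 8 h 0 min
Total: 9 h 18 min + 7 h 39 min + 9 h 31 min + 10 h 42 min + 6 h 17 min + 8 h 0 min = 51 h 27 min.

51.45 hours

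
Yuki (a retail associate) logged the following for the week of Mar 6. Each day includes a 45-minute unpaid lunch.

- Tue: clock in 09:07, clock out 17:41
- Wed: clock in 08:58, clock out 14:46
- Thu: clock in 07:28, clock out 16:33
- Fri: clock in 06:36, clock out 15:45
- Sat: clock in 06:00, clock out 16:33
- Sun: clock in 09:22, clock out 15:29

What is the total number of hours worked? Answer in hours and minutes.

Tue: 09:07–17:41 = 8 h 34 min; less 45 min break → 7 h 49 min
Wed: 08:58–14:46 = 5 h 48 min; less 45 min break → 5 h 3 min
Thu: 07:28–16:33 = 9 h 5 min; less 45 min break → 8 h 20 min
Fri: 06:36–15:45 = 9 h 9 min; less 45 min break → 8 h 24 min
Sat: 06:00–16:33 = 10 h 33 min; less 45 min break → 9 h 48 min
Sun: 09:22–15:29 = 6 h 7 min; less 45 min break → 5 h 22 min
Total: 7 h 49 min + 5 h 3 min + 8 h 20 min + 8 h 24 min + 9 h 48 min + 5 h 22 min = 44 h 46 min.

44 h 46 min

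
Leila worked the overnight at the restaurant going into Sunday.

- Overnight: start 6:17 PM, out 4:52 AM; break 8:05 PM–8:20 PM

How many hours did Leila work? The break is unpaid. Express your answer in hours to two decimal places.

Overnight: 6:17 PM → midnight = 5 h 43 min; midnight → 4:52 AM = 4 h 52 min; span 10 h 35 min; less 15 min break → 10 h 20 min

10.33 hours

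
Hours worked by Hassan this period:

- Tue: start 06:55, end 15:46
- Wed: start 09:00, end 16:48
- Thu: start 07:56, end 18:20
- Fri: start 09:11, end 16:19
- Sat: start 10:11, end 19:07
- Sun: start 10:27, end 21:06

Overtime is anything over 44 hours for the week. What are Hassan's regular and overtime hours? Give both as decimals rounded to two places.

Tue: 06:55–15:46 = 8 h 51 min
Wed: 09:00–16:48 = 7 h 48 min
Thu: 07:56–18:20 = 10 h 24 min
Fri: 09:11–16:19 = 7 h 8 min
Sat: 10:11–19:07 = 8 h 56 min
Sun: 10:27–21:06 = 10 h 39 min
Total worked: 53 h 46 min = 53.77 h.
Threshold 44 h → overtime 9 h 46 min, regular 44 h 0 min.

Regular 44.00 hours, overtime 9.77 hours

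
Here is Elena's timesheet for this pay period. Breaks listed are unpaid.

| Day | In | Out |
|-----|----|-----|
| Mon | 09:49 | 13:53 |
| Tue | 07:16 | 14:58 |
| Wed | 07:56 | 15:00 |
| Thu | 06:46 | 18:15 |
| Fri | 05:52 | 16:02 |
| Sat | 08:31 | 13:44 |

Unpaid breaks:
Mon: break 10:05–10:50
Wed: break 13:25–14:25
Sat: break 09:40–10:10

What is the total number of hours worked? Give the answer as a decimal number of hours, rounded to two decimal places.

43.45 hours

Mon: 09:49–13:53 = 4 h 4 min; less 45 min break → 3 h 19 min
Tue: 07:16–14:58 = 7 h 42 min
Wed: 07:56–15:00 = 7 h 4 min; less 60 min break → 6 h 4 min
Thu: 06:46–18:15 = 11 h 29 min
Fri: 05:52–16:02 = 10 h 10 min
Sat: 08:31–13:44 = 5 h 13 min; less 30 min break → 4 h 43 min
Total: 3 h 19 min + 7 h 42 min + 6 h 4 min + 11 h 29 min + 10 h 10 min + 4 h 43 min = 43 h 27 min.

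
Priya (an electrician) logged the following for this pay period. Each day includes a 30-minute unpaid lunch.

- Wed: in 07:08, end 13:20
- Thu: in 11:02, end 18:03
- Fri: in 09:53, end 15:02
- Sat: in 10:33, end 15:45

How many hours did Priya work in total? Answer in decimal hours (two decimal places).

Wed: 07:08–13:20 = 6 h 12 min; less 30 min break → 5 h 42 min
Thu: 11:02–18:03 = 7 h 1 min; less 30 min break → 6 h 31 min
Fri: 09:53–15:02 = 5 h 9 min; less 30 min break → 4 h 39 min
Sat: 10:33–15:45 = 5 h 12 min; less 30 min break → 4 h 42 min
Total: 5 h 42 min + 6 h 31 min + 4 h 39 min + 4 h 42 min = 21 h 34 min.

21.57 hours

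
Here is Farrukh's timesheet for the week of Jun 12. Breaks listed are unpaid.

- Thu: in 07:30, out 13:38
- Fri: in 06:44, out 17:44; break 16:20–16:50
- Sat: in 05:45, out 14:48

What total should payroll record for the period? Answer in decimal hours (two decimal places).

Thu: 07:30–13:38 = 6 h 8 min
Fri: 06:44–17:44 = 11 h 0 min; less 30 min break → 10 h 30 min
Sat: 05:45–14:48 = 9 h 3 min
Total: 6 h 8 min + 10 h 30 min + 9 h 3 min = 25 h 41 min.

25.68 hours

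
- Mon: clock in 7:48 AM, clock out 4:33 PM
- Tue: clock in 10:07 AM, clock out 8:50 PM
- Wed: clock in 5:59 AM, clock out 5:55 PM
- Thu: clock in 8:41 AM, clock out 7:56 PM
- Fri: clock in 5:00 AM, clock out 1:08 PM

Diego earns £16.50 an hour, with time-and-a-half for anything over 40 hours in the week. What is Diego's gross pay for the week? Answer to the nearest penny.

Mon: 7:48 AM–4:33 PM = 8 h 45 min
Tue: 10:07 AM–8:50 PM = 10 h 43 min
Wed: 5:59 AM–5:55 PM = 11 h 56 min
Thu: 8:41 AM–7:56 PM = 11 h 15 min
Fri: 5:00 AM–1:08 PM = 8 h 8 min
Total worked: 50 h 47 min = 3047 min.
Regular 40 h 0 min = 2400 min at £16.50/h; overtime 10 h 47 min = 647 min at £24.75/h.
Pay = (2400 × £16.50 + 647 × £24.75) ÷ 60 = £926.89.

£926.89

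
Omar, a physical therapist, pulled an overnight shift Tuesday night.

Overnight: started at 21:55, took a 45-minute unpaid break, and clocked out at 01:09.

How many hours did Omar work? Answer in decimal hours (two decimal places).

2.48 hours

Overnight: 21:55 → midnight = 2 h 5 min; midnight → 01:09 = 1 h 9 min; span 3 h 14 min; less 45 min break → 2 h 29 min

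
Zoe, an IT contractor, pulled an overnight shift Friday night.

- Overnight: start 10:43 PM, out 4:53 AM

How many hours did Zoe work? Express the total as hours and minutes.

6 h 10 min

Overnight: 10:43 PM → midnight = 1 h 17 min; midnight → 4:53 AM = 4 h 53 min; span 6 h 10 min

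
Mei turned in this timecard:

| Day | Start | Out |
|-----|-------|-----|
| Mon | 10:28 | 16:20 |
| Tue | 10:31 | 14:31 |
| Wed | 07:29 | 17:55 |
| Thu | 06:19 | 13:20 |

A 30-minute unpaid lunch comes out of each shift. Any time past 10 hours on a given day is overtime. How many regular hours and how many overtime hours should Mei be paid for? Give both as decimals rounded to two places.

Regular 25.32 hours, overtime 0.00 hours

Mon: 10:28–16:20 = 5 h 52 min; less 30 min break → 5 h 22 min
Tue: 10:31–14:31 = 4 h 0 min; less 30 min break → 3 h 30 min
Wed: 07:29–17:55 = 10 h 26 min; less 30 min break → 9 h 56 min
Thu: 06:19–13:20 = 7 h 1 min; less 30 min break → 6 h 31 min
Mon reg 5 h 22 min / OT 0 h 0 min; Tue reg 3 h 30 min / OT 0 h 0 min; Wed reg 9 h 56 min / OT 0 h 0 min; Thu reg 6 h 31 min / OT 0 h 0 min.
Totals: regular 25 h 19 min, overtime 0 h 0 min.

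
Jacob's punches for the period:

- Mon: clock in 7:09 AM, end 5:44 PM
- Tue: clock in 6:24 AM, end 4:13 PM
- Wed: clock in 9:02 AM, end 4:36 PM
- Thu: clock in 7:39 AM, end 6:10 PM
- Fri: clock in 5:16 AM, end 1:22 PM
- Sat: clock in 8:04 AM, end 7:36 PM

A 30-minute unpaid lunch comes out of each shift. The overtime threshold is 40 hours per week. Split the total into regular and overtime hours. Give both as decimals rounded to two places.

Regular 40.00 hours, overtime 15.12 hours

Mon: 7:09 AM–5:44 PM = 10 h 35 min; less 30 min break → 10 h 5 min
Tue: 6:24 AM–4:13 PM = 9 h 49 min; less 30 min break → 9 h 19 min
Wed: 9:02 AM–4:36 PM = 7 h 34 min; less 30 min break → 7 h 4 min
Thu: 7:39 AM–6:10 PM = 10 h 31 min; less 30 min break → 10 h 1 min
Fri: 5:16 AM–1:22 PM = 8 h 6 min; less 30 min break → 7 h 36 min
Sat: 8:04 AM–7:36 PM = 11 h 32 min; less 30 min break → 11 h 2 min
Total worked: 55 h 7 min = 55.12 h.
Threshold 40 h → overtime 15 h 7 min, regular 40 h 0 min.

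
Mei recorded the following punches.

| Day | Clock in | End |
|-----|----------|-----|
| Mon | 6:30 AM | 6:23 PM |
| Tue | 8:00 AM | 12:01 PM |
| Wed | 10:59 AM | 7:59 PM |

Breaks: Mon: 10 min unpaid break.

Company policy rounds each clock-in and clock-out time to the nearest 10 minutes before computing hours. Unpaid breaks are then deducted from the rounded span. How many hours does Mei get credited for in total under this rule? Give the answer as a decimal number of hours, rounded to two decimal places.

24.67 hours

Mon: in 6:30 AM→6:30 AM, out 6:23 PM→6:20 PM; 11 h 50 min − 10 min = 11 h 40 min
Tue: in 8:00 AM→8:00 AM, out 12:01 PM→12:00 PM; 4 h 0 min
Wed: in 10:59 AM→11:00 AM, out 7:59 PM→8:00 PM; 9 h 0 min
Total credited: 24 h 40 min.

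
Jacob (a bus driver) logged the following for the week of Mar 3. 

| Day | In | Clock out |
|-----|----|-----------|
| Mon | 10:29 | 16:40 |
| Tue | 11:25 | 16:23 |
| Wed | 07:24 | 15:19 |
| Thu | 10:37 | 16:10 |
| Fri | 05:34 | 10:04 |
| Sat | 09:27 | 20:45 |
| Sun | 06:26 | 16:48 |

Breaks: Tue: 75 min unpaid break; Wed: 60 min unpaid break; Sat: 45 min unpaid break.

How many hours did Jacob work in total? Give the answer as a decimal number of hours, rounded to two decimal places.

47.78 hours

Mon: 10:29–16:40 = 6 h 11 min
Tue: 11:25–16:23 = 4 h 58 min; less 75 min break → 3 h 43 min
Wed: 07:24–15:19 = 7 h 55 min; less 60 min break → 6 h 55 min
Thu: 10:37–16:10 = 5 h 33 min
Fri: 05:34–10:04 = 4 h 30 min
Sat: 09:27–20:45 = 11 h 18 min; less 45 min break → 10 h 33 min
Sun: 06:26–16:48 = 10 h 22 min
Total: 6 h 11 min + 3 h 43 min + 6 h 55 min + 5 h 33 min + 4 h 30 min + 10 h 33 min + 10 h 22 min = 47 h 47 min.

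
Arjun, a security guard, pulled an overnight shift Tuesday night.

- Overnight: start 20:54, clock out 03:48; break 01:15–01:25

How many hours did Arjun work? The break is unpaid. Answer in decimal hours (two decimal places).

Overnight: 20:54 → midnight = 3 h 6 min; midnight → 03:48 = 3 h 48 min; span 6 h 54 min; less 10 min break → 6 h 44 min

6.73 hours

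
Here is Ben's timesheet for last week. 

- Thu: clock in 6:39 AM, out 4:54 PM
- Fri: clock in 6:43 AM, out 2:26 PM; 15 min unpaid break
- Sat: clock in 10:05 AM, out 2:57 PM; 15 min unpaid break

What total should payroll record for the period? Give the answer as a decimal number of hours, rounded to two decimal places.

Thu: 6:39 AM–4:54 PM = 10 h 15 min
Fri: 6:43 AM–2:26 PM = 7 h 43 min; less 15 min break → 7 h 28 min
Sat: 10:05 AM–2:57 PM = 4 h 52 min; less 15 min break → 4 h 37 min
Total: 10 h 15 min + 7 h 28 min + 4 h 37 min = 22 h 20 min.

22.33 hours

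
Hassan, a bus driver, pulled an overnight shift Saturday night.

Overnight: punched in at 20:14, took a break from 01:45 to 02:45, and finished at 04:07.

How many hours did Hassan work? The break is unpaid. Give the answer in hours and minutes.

Overnight: 20:14 → midnight = 3 h 46 min; midnight → 04:07 = 4 h 7 min; span 7 h 53 min; less 60 min break → 6 h 53 min

6 h 53 min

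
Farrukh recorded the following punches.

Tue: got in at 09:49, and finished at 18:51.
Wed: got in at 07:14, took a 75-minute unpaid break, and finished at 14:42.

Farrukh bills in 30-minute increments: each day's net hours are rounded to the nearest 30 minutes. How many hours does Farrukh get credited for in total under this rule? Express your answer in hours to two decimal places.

15.00 hours

Tue: 09:49–18:51 = 9 h 2 min → rounds to 9 h 0 min
Wed: 07:14–14:42 = 7 h 28 min − 75 min = 6 h 13 min → rounds to 6 h 0 min
Total credited: 15 h 0 min.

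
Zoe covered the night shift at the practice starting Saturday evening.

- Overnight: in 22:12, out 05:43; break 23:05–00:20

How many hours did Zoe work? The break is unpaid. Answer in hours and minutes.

Overnight: 22:12 → midnight = 1 h 48 min; midnight → 05:43 = 5 h 43 min; span 7 h 31 min; less 75 min break → 6 h 16 min

6 h 16 min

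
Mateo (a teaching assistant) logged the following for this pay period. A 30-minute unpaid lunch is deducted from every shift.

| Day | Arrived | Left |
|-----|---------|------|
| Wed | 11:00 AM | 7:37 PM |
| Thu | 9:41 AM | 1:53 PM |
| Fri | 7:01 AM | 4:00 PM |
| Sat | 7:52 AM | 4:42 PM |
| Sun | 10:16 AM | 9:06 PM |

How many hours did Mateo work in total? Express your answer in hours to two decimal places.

38.97 hours

Wed: 11:00 AM–7:37 PM = 8 h 37 min; less 30 min break → 8 h 7 min
Thu: 9:41 AM–1:53 PM = 4 h 12 min; less 30 min break → 3 h 42 min
Fri: 7:01 AM–4:00 PM = 8 h 59 min; less 30 min break → 8 h 29 min
Sat: 7:52 AM–4:42 PM = 8 h 50 min; less 30 min break → 8 h 20 min
Sun: 10:16 AM–9:06 PM = 10 h 50 min; less 30 min break → 10 h 20 min
Total: 8 h 7 min + 3 h 42 min + 8 h 29 min + 8 h 20 min + 10 h 20 min = 38 h 58 min.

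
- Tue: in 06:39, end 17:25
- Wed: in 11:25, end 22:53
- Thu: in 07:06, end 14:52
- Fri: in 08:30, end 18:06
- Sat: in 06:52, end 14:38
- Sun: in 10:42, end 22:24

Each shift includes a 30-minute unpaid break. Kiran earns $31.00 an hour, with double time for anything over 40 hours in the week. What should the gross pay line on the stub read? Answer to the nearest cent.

$2236.13

Tue: 06:39–17:25 = 10 h 46 min; less 30 min break → 10 h 16 min
Wed: 11:25–22:53 = 11 h 28 min; less 30 min break → 10 h 58 min
Thu: 07:06–14:52 = 7 h 46 min; less 30 min break → 7 h 16 min
Fri: 08:30–18:06 = 9 h 36 min; less 30 min break → 9 h 6 min
Sat: 06:52–14:38 = 7 h 46 min; less 30 min break → 7 h 16 min
Sun: 10:42–22:24 = 11 h 42 min; less 30 min break → 11 h 12 min
Total worked: 56 h 4 min = 3364 min.
Regular 40 h 0 min = 2400 min at $31.00/h; overtime 16 h 4 min = 964 min at $62.00/h.
Pay = (2400 × $31.00 + 964 × $62.00) ÷ 60 = $2236.13.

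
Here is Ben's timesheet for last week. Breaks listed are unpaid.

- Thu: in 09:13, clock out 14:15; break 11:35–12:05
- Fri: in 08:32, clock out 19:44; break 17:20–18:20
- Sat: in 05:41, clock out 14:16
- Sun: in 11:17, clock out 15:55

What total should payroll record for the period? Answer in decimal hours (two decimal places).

27.95 hours

Thu: 09:13–14:15 = 5 h 2 min; less 30 min break → 4 h 32 min
Fri: 08:32–19:44 = 11 h 12 min; less 60 min break → 10 h 12 min
Sat: 05:41–14:16 = 8 h 35 min
Sun: 11:17–15:55 = 4 h 38 min
Total: 4 h 32 min + 10 h 12 min + 8 h 35 min + 4 h 38 min = 27 h 57 min.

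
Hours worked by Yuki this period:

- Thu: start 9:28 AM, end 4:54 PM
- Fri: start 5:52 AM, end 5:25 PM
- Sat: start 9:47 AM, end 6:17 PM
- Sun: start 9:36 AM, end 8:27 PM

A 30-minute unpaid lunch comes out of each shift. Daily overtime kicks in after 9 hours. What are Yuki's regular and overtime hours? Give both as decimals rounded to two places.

Thu: 9:28 AM–4:54 PM = 7 h 26 min; less 30 min break → 6 h 56 min
Fri: 5:52 AM–5:25 PM = 11 h 33 min; less 30 min break → 11 h 3 min
Sat: 9:47 AM–6:17 PM = 8 h 30 min; less 30 min break → 8 h 0 min
Sun: 9:36 AM–8:27 PM = 10 h 51 min; less 30 min break → 10 h 21 min
Thu reg 6 h 56 min / OT 0 h 0 min; Fri reg 9 h 0 min / OT 2 h 3 min; Sat reg 8 h 0 min / OT 0 h 0 min; Sun reg 9 h 0 min / OT 1 h 21 min.
Totals: regular 32 h 56 min, overtime 3 h 24 min.

Regular 32.93 hours, overtime 3.40 hours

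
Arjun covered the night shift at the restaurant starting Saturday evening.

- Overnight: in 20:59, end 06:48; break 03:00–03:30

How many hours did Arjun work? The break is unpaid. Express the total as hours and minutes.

9 h 19 min

Overnight: 20:59 → midnight = 3 h 1 min; midnight → 06:48 = 6 h 48 min; span 9 h 49 min; less 30 min break → 9 h 19 min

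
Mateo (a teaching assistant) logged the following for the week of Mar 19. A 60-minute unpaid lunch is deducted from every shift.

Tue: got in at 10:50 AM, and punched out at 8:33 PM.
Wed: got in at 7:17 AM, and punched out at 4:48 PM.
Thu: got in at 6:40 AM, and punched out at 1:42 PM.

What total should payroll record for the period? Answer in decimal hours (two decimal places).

23.27 hours

Tue: 10:50 AM–8:33 PM = 9 h 43 min; less 60 min break → 8 h 43 min
Wed: 7:17 AM–4:48 PM = 9 h 31 min; less 60 min break → 8 h 31 min
Thu: 6:40 AM–1:42 PM = 7 h 2 min; less 60 min break → 6 h 2 min
Total: 8 h 43 min + 8 h 31 min + 6 h 2 min = 23 h 16 min.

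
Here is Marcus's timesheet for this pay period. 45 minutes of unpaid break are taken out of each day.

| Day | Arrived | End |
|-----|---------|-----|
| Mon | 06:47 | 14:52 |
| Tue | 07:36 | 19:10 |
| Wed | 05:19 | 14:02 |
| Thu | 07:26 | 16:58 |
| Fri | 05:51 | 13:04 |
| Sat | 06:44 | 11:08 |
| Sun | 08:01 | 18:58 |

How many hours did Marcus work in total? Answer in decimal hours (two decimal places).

Mon: 06:47–14:52 = 8 h 5 min; less 45 min break → 7 h 20 min
Tue: 07:36–19:10 = 11 h 34 min; less 45 min break → 10 h 49 min
Wed: 05:19–14:02 = 8 h 43 min; less 45 min break → 7 h 58 min
Thu: 07:26–16:58 = 9 h 32 min; less 45 min break → 8 h 47 min
Fri: 05:51–13:04 = 7 h 13 min; less 45 min break → 6 h 28 min
Sat: 06:44–11:08 = 4 h 24 min; less 45 min break → 3 h 39 min
Sun: 08:01–18:58 = 10 h 57 min; less 45 min break → 10 h 12 min
Total: 7 h 20 min + 10 h 49 min + 7 h 58 min + 8 h 47 min + 6 h 28 min + 3 h 39 min + 10 h 12 min = 55 h 13 min.

55.22 hours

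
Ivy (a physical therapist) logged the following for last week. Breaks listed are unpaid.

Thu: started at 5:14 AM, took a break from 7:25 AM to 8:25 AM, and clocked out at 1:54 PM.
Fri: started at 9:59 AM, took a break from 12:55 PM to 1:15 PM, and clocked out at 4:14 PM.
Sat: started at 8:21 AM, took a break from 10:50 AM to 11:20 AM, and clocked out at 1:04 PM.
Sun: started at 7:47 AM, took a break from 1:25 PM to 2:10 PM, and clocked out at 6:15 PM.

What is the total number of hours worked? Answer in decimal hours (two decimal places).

Thu: 5:14 AM–1:54 PM = 8 h 40 min; less 60 min break → 7 h 40 min
Fri: 9:59 AM–4:14 PM = 6 h 15 min; less 20 min break → 5 h 55 min
Sat: 8:21 AM–1:04 PM = 4 h 43 min; less 30 min break → 4 h 13 min
Sun: 7:47 AM–6:15 PM = 10 h 28 min; less 45 min break → 9 h 43 min
Total: 7 h 40 min + 5 h 55 min + 4 h 13 min + 9 h 43 min = 27 h 31 min.

27.52 hours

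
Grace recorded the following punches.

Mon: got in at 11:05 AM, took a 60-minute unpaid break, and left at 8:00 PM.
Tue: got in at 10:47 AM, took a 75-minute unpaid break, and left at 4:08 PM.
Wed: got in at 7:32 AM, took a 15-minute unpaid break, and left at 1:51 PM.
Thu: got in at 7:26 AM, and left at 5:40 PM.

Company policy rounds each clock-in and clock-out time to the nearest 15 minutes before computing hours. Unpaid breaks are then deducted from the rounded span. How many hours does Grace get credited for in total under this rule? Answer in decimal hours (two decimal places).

28.50 hours

Mon: in 11:05 AM→11:00 AM, out 8:00 PM→8:00 PM; 9 h 0 min − 60 min = 8 h 0 min
Tue: in 10:47 AM→10:45 AM, out 4:08 PM→4:15 PM; 5 h 30 min − 75 min = 4 h 15 min
Wed: in 7:32 AM→7:30 AM, out 1:51 PM→1:45 PM; 6 h 15 min − 15 min = 6 h 0 min
Thu: in 7:26 AM→7:30 AM, out 5:40 PM→5:45 PM; 10 h 15 min
Total credited: 28 h 30 min.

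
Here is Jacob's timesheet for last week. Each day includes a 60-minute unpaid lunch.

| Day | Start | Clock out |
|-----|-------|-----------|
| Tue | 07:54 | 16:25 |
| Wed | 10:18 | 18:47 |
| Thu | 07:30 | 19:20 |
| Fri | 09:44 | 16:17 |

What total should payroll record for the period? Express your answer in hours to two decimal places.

Tue: 07:54–16:25 = 8 h 31 min; less 60 min break → 7 h 31 min
Wed: 10:18–18:47 = 8 h 29 min; less 60 min break → 7 h 29 min
Thu: 07:30–19:20 = 11 h 50 min; less 60 min break → 10 h 50 min
Fri: 09:44–16:17 = 6 h 33 min; less 60 min break → 5 h 33 min
Total: 7 h 31 min + 7 h 29 min + 10 h 50 min + 5 h 33 min = 31 h 23 min.

31.38 hours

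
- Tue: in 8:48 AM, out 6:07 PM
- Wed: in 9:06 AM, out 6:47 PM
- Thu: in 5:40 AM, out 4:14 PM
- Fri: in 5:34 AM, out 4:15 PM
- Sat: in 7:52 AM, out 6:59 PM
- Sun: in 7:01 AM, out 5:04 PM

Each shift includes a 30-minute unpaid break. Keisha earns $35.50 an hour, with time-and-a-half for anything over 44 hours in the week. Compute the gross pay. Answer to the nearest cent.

Tue: 8:48 AM–6:07 PM = 9 h 19 min; less 30 min break → 8 h 49 min
Wed: 9:06 AM–6:47 PM = 9 h 41 min; less 30 min break → 9 h 11 min
Thu: 5:40 AM–4:14 PM = 10 h 34 min; less 30 min break → 10 h 4 min
Fri: 5:34 AM–4:15 PM = 10 h 41 min; less 30 min break → 10 h 11 min
Sat: 7:52 AM–6:59 PM = 11 h 7 min; less 30 min break → 10 h 37 min
Sun: 7:01 AM–5:04 PM = 10 h 3 min; less 30 min break → 9 h 33 min
Total worked: 58 h 25 min = 3505 min.
Regular 44 h 0 min = 2640 min at $35.50/h; overtime 14 h 25 min = 865 min at $53.25/h.
Pay = (2640 × $35.50 + 865 × $53.25) ÷ 60 = $2329.69.

$2329.69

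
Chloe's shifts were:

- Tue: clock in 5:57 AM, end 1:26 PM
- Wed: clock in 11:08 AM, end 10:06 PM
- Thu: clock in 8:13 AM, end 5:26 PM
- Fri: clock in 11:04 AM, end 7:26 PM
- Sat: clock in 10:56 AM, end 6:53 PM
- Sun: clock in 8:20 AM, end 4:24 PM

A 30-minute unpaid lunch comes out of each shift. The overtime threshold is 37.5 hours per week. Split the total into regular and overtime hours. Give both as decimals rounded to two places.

Tue: 5:57 AM–1:26 PM = 7 h 29 min; less 30 min break → 6 h 59 min
Wed: 11:08 AM–10:06 PM = 10 h 58 min; less 30 min break → 10 h 28 min
Thu: 8:13 AM–5:26 PM = 9 h 13 min; less 30 min break → 8 h 43 min
Fri: 11:04 AM–7:26 PM = 8 h 22 min; less 30 min break → 7 h 52 min
Sat: 10:56 AM–6:53 PM = 7 h 57 min; less 30 min break → 7 h 27 min
Sun: 8:20 AM–4:24 PM = 8 h 4 min; less 30 min break → 7 h 34 min
Total worked: 49 h 3 min = 49.05 h.
Threshold 37.5 h → overtime 11 h 33 min, regular 37 h 30 min.

Regular 37.50 hours, overtime 11.55 hours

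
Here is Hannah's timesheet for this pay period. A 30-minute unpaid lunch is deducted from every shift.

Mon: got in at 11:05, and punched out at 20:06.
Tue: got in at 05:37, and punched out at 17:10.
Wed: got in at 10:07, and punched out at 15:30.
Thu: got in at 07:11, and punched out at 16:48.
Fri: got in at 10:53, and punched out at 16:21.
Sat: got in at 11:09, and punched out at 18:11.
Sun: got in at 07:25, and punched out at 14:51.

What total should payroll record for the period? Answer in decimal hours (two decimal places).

Mon: 11:05–20:06 = 9 h 1 min; less 30 min break → 8 h 31 min
Tue: 05:37–17:10 = 11 h 33 min; less 30 min break → 11 h 3 min
Wed: 10:07–15:30 = 5 h 23 min; less 30 min break → 4 h 53 min
Thu: 07:11–16:48 = 9 h 37 min; less 30 min break → 9 h 7 min
Fri: 10:53–16:21 = 5 h 28 min; less 30 min break → 4 h 58 min
Sat: 11:09–18:11 = 7 h 2 min; less 30 min break → 6 h 32 min
Sun: 07:25–14:51 = 7 h 26 min; less 30 min break → 6 h 56 min
Total: 8 h 31 min + 11 h 3 min + 4 h 53 min + 9 h 7 min + 4 h 58 min + 6 h 32 min + 6 h 56 min = 52 h 0 min.

52.00 hours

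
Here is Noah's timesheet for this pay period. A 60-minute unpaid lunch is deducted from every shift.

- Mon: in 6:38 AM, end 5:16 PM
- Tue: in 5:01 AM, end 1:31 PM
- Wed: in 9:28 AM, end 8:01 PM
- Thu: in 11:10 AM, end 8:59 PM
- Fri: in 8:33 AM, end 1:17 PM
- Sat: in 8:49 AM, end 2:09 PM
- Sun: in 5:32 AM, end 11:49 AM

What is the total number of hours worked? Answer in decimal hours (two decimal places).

48.85 hours

Mon: 6:38 AM–5:16 PM = 10 h 38 min; less 60 min break → 9 h 38 min
Tue: 5:01 AM–1:31 PM = 8 h 30 min; less 60 min break → 7 h 30 min
Wed: 9:28 AM–8:01 PM = 10 h 33 min; less 60 min break → 9 h 33 min
Thu: 11:10 AM–8:59 PM = 9 h 49 min; less 60 min break → 8 h 49 min
Fri: 8:33 AM–1:17 PM = 4 h 44 min; less 60 min break → 3 h 44 min
Sat: 8:49 AM–2:09 PM = 5 h 20 min; less 60 min break → 4 h 20 min
Sun: 5:32 AM–11:49 AM = 6 h 17 min; less 60 min break → 5 h 17 min
Total: 9 h 38 min + 7 h 30 min + 9 h 33 min + 8 h 49 min + 3 h 44 min + 4 h 20 min + 5 h 17 min = 48 h 51 min.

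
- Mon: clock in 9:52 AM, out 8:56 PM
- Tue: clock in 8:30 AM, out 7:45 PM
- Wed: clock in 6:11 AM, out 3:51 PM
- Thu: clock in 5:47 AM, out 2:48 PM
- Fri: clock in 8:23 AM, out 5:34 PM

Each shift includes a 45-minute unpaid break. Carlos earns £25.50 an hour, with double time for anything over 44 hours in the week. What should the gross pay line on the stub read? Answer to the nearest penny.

Mon: 9:52 AM–8:56 PM = 11 h 4 min; less 45 min break → 10 h 19 min
Tue: 8:30 AM–7:45 PM = 11 h 15 min; less 45 min break → 10 h 30 min
Wed: 6:11 AM–3:51 PM = 9 h 40 min; less 45 min break → 8 h 55 min
Thu: 5:47 AM–2:48 PM = 9 h 1 min; less 45 min break → 8 h 16 min
Fri: 8:23 AM–5:34 PM = 9 h 11 min; less 45 min break → 8 h 26 min
Total worked: 46 h 26 min = 2786 min.
Regular 44 h 0 min = 2640 min at £25.50/h; overtime 2 h 26 min = 146 min at £51.00/h.
Pay = (2640 × £25.50 + 146 × £51.00) ÷ 60 = £1246.10.

£1246.10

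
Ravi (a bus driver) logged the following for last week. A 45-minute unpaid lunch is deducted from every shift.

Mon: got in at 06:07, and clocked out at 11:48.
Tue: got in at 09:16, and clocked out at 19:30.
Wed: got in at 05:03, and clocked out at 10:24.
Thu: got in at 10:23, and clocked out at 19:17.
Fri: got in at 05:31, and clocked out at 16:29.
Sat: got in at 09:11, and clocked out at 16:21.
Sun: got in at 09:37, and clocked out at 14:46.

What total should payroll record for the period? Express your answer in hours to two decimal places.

48.20 hours

Mon: 06:07–11:48 = 5 h 41 min; less 45 min break → 4 h 56 min
Tue: 09:16–19:30 = 10 h 14 min; less 45 min break → 9 h 29 min
Wed: 05:03–10:24 = 5 h 21 min; less 45 min break → 4 h 36 min
Thu: 10:23–19:17 = 8 h 54 min; less 45 min break → 8 h 9 min
Fri: 05:31–16:29 = 10 h 58 min; less 45 min break → 10 h 13 min
Sat: 09:11–16:21 = 7 h 10 min; less 45 min break → 6 h 25 min
Sun: 09:37–14:46 = 5 h 9 min; less 45 min break → 4 h 24 min
Total: 4 h 56 min + 9 h 29 min + 4 h 36 min + 8 h 9 min + 10 h 13 min + 6 h 25 min + 4 h 24 min = 48 h 12 min.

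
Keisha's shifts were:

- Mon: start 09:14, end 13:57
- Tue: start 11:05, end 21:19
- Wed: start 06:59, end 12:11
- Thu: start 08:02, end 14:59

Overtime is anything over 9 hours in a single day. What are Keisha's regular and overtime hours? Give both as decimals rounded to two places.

Regular 25.87 hours, overtime 1.23 hours

Mon: 09:14–13:57 = 4 h 43 min
Tue: 11:05–21:19 = 10 h 14 min
Wed: 06:59–12:11 = 5 h 12 min
Thu: 08:02–14:59 = 6 h 57 min
Mon reg 4 h 43 min / OT 0 h 0 min; Tue reg 9 h 0 min / OT 1 h 14 min; Wed reg 5 h 12 min / OT 0 h 0 min; Thu reg 6 h 57 min / OT 0 h 0 min.
Totals: regular 25 h 52 min, overtime 1 h 14 min.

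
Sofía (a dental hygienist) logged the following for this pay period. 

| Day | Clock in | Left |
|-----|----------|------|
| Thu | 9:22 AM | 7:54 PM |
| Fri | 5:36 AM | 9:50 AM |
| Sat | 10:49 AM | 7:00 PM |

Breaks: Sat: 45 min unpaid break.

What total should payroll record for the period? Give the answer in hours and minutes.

Thu: 9:22 AM–7:54 PM = 10 h 32 min
Fri: 5:36 AM–9:50 AM = 4 h 14 min
Sat: 10:49 AM–7:00 PM = 8 h 11 min; less 45 min break → 7 h 26 min
Total: 10 h 32 min + 4 h 14 min + 7 h 26 min = 22 h 12 min.

22 h 12 min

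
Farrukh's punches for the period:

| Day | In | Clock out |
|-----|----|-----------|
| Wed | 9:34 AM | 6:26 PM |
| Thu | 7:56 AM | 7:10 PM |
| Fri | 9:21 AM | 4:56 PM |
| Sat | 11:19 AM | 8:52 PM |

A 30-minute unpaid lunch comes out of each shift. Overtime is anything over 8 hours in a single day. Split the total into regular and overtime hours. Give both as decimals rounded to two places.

Regular 31.08 hours, overtime 4.15 hours

Wed: 9:34 AM–6:26 PM = 8 h 52 min; less 30 min break → 8 h 22 min
Thu: 7:56 AM–7:10 PM = 11 h 14 min; less 30 min break → 10 h 44 min
Fri: 9:21 AM–4:56 PM = 7 h 35 min; less 30 min break → 7 h 5 min
Sat: 11:19 AM–8:52 PM = 9 h 33 min; less 30 min break → 9 h 3 min
Wed reg 8 h 0 min / OT 0 h 22 min; Thu reg 8 h 0 min / OT 2 h 44 min; Fri reg 7 h 5 min / OT 0 h 0 min; Sat reg 8 h 0 min / OT 1 h 3 min.
Totals: regular 31 h 5 min, overtime 4 h 9 min.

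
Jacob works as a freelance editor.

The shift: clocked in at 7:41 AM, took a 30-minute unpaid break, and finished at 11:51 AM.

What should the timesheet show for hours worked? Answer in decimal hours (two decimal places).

3.67 hours

The shift: 7:41 AM–11:51 AM = 4 h 10 min; less 30 min break → 3 h 40 min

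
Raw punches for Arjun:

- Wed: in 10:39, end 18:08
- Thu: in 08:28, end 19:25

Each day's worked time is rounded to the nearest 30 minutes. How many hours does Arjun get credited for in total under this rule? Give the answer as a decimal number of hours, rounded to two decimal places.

18.50 hours

Wed: 10:39–18:08 = 7 h 29 min → rounds to 7 h 30 min
Thu: 08:28–19:25 = 10 h 57 min → rounds to 11 h 0 min
Total credited: 18 h 30 min.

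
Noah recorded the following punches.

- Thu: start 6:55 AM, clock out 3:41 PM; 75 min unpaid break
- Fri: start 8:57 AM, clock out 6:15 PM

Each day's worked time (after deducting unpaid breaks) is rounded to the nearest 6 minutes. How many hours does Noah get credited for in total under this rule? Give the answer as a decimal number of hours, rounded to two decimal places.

Thu: 6:55 AM–3:41 PM = 8 h 46 min − 75 min = 7 h 31 min → rounds to 7 h 30 min
Fri: 8:57 AM–6:15 PM = 9 h 18 min → rounds to 9 h 18 min
Total credited: 16 h 48 min.

16.80 hours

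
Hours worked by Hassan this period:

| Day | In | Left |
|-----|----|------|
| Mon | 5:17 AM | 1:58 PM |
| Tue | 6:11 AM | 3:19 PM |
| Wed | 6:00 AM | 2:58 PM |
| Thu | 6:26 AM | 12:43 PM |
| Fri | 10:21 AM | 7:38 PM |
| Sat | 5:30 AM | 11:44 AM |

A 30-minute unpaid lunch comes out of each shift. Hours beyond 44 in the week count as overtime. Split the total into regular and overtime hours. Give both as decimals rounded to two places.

Regular 44.00 hours, overtime 1.58 hours

Mon: 5:17 AM–1:58 PM = 8 h 41 min; less 30 min break → 8 h 11 min
Tue: 6:11 AM–3:19 PM = 9 h 8 min; less 30 min break → 8 h 38 min
Wed: 6:00 AM–2:58 PM = 8 h 58 min; less 30 min break → 8 h 28 min
Thu: 6:26 AM–12:43 PM = 6 h 17 min; less 30 min break → 5 h 47 min
Fri: 10:21 AM–7:38 PM = 9 h 17 min; less 30 min break → 8 h 47 min
Sat: 5:30 AM–11:44 AM = 6 h 14 min; less 30 min break → 5 h 44 min
Total worked: 45 h 35 min = 45.58 h.
Threshold 44 h → overtime 1 h 35 min, regular 44 h 0 min.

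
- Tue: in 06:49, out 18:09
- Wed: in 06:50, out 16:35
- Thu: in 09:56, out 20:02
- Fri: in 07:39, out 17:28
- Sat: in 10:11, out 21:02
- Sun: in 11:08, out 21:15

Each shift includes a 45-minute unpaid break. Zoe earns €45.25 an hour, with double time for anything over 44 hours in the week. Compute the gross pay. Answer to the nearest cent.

€3209.73

Tue: 06:49–18:09 = 11 h 20 min; less 45 min break → 10 h 35 min
Wed: 06:50–16:35 = 9 h 45 min; less 45 min break → 9 h 0 min
Thu: 09:56–20:02 = 10 h 6 min; less 45 min break → 9 h 21 min
Fri: 07:39–17:28 = 9 h 49 min; less 45 min break → 9 h 4 min
Sat: 10:11–21:02 = 10 h 51 min; less 45 min break → 10 h 6 min
Sun: 11:08–21:15 = 10 h 7 min; less 45 min break → 9 h 22 min
Total worked: 57 h 28 min = 3448 min.
Regular 44 h 0 min = 2640 min at €45.25/h; overtime 13 h 28 min = 808 min at €90.50/h.
Pay = (2640 × €45.25 + 808 × €90.50) ÷ 60 = €3209.73.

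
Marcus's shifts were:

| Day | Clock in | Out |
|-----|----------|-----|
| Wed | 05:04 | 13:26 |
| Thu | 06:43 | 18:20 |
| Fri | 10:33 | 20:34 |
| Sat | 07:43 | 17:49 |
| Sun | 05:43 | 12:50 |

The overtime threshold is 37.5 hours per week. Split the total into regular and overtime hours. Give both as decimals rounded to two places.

Wed: 05:04–13:26 = 8 h 22 min
Thu: 06:43–18:20 = 11 h 37 min
Fri: 10:33–20:34 = 10 h 1 min
Sat: 07:43–17:49 = 10 h 6 min
Sun: 05:43–12:50 = 7 h 7 min
Total worked: 47 h 13 min = 47.22 h.
Threshold 37.5 h → overtime 9 h 43 min, regular 37 h 30 min.

Regular 37.50 hours, overtime 9.72 hours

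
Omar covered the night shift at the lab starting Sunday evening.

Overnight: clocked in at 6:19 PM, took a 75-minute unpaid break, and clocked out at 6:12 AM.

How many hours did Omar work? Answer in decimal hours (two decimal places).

Overnight: 6:19 PM → midnight = 5 h 41 min; midnight → 6:12 AM = 6 h 12 min; span 11 h 53 min; less 75 min break → 10 h 38 min

10.63 hours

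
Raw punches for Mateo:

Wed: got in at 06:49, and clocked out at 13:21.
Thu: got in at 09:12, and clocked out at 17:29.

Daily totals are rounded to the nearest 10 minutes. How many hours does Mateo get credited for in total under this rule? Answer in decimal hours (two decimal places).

Wed: 06:49–13:21 = 6 h 32 min → rounds to 6 h 30 min
Thu: 09:12–17:29 = 8 h 17 min → rounds to 8 h 20 min
Total credited: 14 h 50 min.

14.83 hours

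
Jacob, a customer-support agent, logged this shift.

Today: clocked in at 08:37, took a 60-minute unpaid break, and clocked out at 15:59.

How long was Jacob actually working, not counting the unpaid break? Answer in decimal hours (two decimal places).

Today: 08:37–15:59 = 7 h 22 min; less 60 min break → 6 h 22 min

6.37 hours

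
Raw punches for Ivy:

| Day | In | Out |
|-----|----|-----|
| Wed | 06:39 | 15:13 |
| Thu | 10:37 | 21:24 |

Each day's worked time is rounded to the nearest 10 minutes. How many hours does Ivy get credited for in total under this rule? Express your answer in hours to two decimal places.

Wed: 06:39–15:13 = 8 h 34 min → rounds to 8 h 30 min
Thu: 10:37–21:24 = 10 h 47 min → rounds to 10 h 50 min
Total credited: 19 h 20 min.

19.33 hours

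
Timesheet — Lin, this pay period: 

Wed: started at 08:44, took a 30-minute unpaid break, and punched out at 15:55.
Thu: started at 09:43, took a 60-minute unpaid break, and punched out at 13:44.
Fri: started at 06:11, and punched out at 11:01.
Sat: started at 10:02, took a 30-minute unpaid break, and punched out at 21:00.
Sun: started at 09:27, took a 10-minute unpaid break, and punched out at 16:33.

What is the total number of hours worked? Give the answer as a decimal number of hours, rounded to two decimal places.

31.93 hours

Wed: 08:44–15:55 = 7 h 11 min; less 30 min break → 6 h 41 min
Thu: 09:43–13:44 = 4 h 1 min; less 60 min break → 3 h 1 min
Fri: 06:11–11:01 = 4 h 50 min
Sat: 10:02–21:00 = 10 h 58 min; less 30 min break → 10 h 28 min
Sun: 09:27–16:33 = 7 h 6 min; less 10 min break → 6 h 56 min
Total: 6 h 41 min + 3 h 1 min + 4 h 50 min + 10 h 28 min + 6 h 56 min = 31 h 56 min.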